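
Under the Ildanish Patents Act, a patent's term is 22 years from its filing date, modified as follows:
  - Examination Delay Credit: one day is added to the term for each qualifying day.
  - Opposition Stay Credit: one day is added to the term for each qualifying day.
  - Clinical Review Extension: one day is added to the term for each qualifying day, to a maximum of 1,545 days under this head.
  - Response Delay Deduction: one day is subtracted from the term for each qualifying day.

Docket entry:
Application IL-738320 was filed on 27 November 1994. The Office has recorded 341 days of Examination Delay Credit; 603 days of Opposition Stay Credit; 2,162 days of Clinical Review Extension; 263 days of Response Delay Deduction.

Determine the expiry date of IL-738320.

2023-01-01

Base term: filing date + 22 years → 27 November 2016.
Examination Delay Credit: +341 days → 3 November 2017.
Opposition Stay Credit: +603 days → 29 June 2019.
Clinical Review Extension: 2162 days claimed exceeds the 1545-day cap, so +1545 days → 21 September 2023.
Response Delay Deduction: −263 days → 1 January 2023.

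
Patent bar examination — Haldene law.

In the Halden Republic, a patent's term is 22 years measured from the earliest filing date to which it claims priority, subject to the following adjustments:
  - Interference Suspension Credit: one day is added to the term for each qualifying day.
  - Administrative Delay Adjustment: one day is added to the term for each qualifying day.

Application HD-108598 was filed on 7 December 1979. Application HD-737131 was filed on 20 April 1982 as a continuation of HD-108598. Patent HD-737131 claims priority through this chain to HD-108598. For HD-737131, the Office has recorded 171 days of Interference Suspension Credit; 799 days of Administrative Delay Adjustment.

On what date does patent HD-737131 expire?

Earliest priority filing: 7 December 1979.
Base term: 7 December 1979 + 22 years → 7 December 2001.
Interference Suspension Credit: +171 days → 27 May 2002.
Administrative Delay Adjustment: +799 days → 3 August 2004.

August 3, 2004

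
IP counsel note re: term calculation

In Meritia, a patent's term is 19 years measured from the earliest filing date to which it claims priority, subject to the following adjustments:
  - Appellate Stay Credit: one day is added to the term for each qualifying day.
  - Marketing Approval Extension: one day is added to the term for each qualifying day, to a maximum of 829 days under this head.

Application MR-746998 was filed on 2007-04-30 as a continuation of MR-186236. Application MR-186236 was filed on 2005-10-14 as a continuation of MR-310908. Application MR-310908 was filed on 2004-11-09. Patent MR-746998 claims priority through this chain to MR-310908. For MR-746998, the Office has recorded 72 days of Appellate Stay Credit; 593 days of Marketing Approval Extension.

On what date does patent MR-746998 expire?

Earliest priority filing: 9 November 2004.
Base term: 9 November 2004 + 19 years → 9 November 2023.
Appellate Stay Credit: +72 days → 20 January 2024.
Marketing Approval Extension: 593 days (within the 829-day cap) → +593 days → 4 September 2025.

September 4, 2025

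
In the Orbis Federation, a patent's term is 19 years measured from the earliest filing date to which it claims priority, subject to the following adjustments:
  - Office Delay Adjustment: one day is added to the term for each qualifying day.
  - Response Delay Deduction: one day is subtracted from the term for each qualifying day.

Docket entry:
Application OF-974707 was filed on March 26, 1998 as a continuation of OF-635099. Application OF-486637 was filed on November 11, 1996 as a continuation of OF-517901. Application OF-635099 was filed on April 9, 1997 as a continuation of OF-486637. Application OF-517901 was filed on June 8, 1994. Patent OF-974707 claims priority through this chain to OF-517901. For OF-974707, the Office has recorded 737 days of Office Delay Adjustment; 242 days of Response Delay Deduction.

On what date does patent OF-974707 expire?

Earliest priority filing: 8 June 1994.
Base term: 8 June 1994 + 19 years → 8 June 2013.
Office Delay Adjustment: +737 days → 15 June 2015.
Response Delay Deduction: −242 days → 16 October 2014.

2014-10-16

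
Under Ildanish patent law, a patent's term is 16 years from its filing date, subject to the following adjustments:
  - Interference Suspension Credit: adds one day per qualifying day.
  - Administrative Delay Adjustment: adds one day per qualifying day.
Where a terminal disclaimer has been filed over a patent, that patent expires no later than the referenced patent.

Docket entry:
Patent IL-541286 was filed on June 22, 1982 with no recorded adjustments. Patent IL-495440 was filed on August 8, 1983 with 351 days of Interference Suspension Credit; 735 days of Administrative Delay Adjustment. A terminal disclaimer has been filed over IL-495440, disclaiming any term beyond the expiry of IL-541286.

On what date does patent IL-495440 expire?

June 22, 1998

Natural term of IL-495440:
  Base: filing + 16 years → 8 August 1999.
  Interference Suspension Credit: +351 days → 24 July 2000.
  Administrative Delay Adjustment: +735 days → 29 July 2002.
Expiry of referenced patent IL-541286:
  Base: filing + 16 years → 22 June 1998.
Terminal disclaimer: IL-495440 expires on the earlier of 29 July 2002 and 22 June 1998.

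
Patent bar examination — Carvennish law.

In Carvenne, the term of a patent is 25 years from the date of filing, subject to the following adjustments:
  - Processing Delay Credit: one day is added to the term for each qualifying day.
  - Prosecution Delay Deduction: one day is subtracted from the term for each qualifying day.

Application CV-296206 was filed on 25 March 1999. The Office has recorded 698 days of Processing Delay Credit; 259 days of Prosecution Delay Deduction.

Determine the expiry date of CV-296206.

Base term: filing date + 25 years → 25 March 2024.
Processing Delay Credit: +698 days → 21 February 2026.
Prosecution Delay Deduction: −259 days → 7 June 2025.

2025-06-07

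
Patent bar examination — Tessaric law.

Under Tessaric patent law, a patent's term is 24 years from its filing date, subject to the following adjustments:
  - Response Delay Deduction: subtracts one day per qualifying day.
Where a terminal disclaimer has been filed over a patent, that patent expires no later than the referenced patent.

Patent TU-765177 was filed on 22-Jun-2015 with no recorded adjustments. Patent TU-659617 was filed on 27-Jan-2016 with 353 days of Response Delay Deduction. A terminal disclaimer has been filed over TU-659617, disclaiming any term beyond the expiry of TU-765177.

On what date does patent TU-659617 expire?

2039-02-08

Natural term of TU-659617:
  Base: filing + 24 years → 27 January 2040.
  Response Delay Deduction: −353 days → 8 February 2039.
Expiry of referenced patent TU-765177:
  Base: filing + 24 years → 22 June 2039.
Terminal disclaimer: TU-659617 expires on the earlier of 8 February 2039 and 22 June 2039.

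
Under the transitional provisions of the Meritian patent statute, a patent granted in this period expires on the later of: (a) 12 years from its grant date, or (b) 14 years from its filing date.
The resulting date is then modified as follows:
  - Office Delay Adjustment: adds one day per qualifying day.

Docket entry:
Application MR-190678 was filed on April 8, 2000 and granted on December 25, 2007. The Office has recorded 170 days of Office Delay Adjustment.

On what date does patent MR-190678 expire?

2020-06-12

(a) grant + 12 years → 25 December 2019.
(b) filing + 14 years → 8 April 2014.
Later of the two: 25 December 2019.
Office Delay Adjustment: +170 days → 12 June 2020.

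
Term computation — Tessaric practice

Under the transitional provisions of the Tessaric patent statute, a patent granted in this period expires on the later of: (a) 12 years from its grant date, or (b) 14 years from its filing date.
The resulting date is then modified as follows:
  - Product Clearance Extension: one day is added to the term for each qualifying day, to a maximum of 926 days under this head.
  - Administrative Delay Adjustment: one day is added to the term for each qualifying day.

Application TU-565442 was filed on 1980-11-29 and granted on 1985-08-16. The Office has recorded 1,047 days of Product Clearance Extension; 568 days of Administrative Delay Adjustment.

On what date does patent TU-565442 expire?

September 18, 2001

(a) grant + 12 years → 16 August 1997.
(b) filing + 14 years → 29 November 1994.
Later of the two: 16 August 1997.
Product Clearance Extension: 1047 days claimed exceeds the 926-day cap, so +926 days → 28 February 2000.
Administrative Delay Adjustment: +568 days → 18 September 2001.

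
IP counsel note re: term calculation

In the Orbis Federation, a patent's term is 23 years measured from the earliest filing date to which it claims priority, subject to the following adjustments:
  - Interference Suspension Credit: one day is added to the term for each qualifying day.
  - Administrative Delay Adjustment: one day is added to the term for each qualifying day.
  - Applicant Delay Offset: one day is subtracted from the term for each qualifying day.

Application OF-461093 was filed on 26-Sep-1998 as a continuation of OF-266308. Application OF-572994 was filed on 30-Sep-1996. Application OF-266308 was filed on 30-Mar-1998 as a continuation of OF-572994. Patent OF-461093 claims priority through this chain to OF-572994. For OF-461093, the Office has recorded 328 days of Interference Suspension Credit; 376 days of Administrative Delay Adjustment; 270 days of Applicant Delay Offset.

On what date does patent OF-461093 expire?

December 7, 2020

Earliest priority filing: 30 September 1996.
Base term: 30 September 1996 + 23 years → 30 September 2019.
Interference Suspension Credit: +328 days → 23 August 2020.
Administrative Delay Adjustment: +376 days → 3 September 2021.
Applicant Delay Offset: −270 days → 7 December 2020.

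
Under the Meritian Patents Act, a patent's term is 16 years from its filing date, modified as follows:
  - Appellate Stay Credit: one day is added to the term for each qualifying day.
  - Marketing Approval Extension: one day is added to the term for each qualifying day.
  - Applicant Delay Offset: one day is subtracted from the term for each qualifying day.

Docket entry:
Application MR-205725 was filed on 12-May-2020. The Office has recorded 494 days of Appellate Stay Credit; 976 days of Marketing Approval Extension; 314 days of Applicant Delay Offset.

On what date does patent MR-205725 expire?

Base term: filing date + 16 years → 12 May 2036.
Appellate Stay Credit: +494 days → 18 September 2037.
Marketing Approval Extension: +976 days → 21 May 2040.
Applicant Delay Offset: −314 days → 12 July 2039.

July 12, 2039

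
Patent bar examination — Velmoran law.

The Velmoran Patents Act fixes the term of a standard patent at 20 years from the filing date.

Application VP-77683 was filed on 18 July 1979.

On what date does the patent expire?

1999-07-18

Filing date + 20 years → 18 July 1999.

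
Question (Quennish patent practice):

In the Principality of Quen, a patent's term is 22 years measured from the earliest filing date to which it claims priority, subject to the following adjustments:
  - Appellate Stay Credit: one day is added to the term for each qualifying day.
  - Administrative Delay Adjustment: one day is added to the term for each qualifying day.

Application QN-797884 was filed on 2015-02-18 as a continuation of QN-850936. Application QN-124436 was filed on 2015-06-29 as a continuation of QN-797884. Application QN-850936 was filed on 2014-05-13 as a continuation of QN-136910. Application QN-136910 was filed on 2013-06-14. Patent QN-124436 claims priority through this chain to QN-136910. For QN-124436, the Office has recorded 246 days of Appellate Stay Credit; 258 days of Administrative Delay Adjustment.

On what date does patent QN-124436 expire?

October 30, 2036

Earliest priority filing: 14 June 2013.
Base term: 14 June 2013 + 22 years → 14 June 2035.
Appellate Stay Credit: +246 days → 15 February 2036.
Administrative Delay Adjustment: +258 days → 30 October 2036.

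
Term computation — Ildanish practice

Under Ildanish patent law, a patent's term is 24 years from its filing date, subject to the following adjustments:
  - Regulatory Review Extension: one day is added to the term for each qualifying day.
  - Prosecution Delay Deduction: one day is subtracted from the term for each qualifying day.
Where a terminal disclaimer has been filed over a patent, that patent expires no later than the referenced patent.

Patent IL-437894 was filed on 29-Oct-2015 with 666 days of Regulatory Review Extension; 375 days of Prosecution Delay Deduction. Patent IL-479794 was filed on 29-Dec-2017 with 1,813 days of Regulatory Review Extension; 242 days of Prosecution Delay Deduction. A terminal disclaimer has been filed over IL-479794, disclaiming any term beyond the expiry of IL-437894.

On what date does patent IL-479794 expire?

2040-08-15

Natural term of IL-479794:
  Base: filing + 24 years → 29 December 2041.
  Regulatory Review Extension: +1813 days → 16 December 2046.
  Prosecution Delay Deduction: −242 days → 18 April 2046.
Expiry of referenced patent IL-437894:
  Base: filing + 24 years → 29 October 2039.
  Regulatory Review Extension: +666 days → 25 August 2041.
  Prosecution Delay Deduction: −375 days → 15 August 2040.
Terminal disclaimer: IL-479794 expires on the earlier of 18 April 2046 and 15 August 2040.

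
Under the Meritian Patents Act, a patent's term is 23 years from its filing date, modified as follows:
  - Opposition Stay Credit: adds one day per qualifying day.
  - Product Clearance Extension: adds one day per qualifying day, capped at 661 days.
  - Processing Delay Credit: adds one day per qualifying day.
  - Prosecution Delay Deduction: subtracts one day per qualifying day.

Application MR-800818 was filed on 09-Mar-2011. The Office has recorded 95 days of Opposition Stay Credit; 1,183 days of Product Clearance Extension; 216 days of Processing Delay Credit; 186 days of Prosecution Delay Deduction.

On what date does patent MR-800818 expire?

2036-05-03

Base term: filing date + 23 years → 9 March 2034.
Opposition Stay Credit: +95 days → 12 June 2034.
Product Clearance Extension: 1183 days claimed exceeds the 661-day cap, so +661 days → 3 April 2036.
Processing Delay Credit: +216 days → 5 November 2036.
Prosecution Delay Deduction: −186 days → 3 May 2036.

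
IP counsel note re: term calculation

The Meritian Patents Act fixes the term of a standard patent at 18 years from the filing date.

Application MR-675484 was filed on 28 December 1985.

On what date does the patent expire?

Filing date + 18 years → 28 December 2003.

2003-12-28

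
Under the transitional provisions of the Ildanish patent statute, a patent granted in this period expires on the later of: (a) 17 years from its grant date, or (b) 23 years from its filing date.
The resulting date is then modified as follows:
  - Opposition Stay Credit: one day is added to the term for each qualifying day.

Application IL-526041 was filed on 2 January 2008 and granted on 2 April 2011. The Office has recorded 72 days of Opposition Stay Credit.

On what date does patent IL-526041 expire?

(a) grant + 17 years → 2 April 2028.
(b) filing + 23 years → 2 January 2031.
Later of the two: 2 January 2031.
Opposition Stay Credit: +72 days → 15 March 2031.

2031-03-15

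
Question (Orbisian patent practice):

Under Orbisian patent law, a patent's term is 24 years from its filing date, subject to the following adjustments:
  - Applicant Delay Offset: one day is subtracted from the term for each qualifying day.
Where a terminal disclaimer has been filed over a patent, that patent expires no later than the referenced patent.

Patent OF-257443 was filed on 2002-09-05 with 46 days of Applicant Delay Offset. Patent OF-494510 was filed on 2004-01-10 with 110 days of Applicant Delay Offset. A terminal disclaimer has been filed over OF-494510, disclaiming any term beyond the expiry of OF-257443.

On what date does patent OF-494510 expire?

Natural term of OF-494510:
  Base: filing + 24 years → 10 January 2028.
  Applicant Delay Offset: −110 days → 22 September 2027.
Expiry of referenced patent OF-257443:
  Base: filing + 24 years → 5 September 2026.
  Applicant Delay Offset: −46 days → 21 July 2026.
Terminal disclaimer: OF-494510 expires on the earlier of 22 September 2027 and 21 July 2026.

July 21, 2026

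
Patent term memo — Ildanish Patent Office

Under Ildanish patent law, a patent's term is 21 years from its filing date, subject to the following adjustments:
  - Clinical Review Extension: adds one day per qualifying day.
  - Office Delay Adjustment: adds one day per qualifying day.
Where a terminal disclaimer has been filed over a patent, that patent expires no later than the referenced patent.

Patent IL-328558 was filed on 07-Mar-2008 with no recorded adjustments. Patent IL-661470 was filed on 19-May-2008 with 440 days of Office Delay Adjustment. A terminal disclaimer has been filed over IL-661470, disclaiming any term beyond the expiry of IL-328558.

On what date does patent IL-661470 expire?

Natural term of IL-661470:
  Base: filing + 21 years → 19 May 2029.
  Office Delay Adjustment: +440 days → 2 August 2030.
Expiry of referenced patent IL-328558:
  Base: filing + 21 years → 7 March 2029.
Terminal disclaimer: IL-661470 expires on the earlier of 2 August 2030 and 7 March 2029.

2029-03-07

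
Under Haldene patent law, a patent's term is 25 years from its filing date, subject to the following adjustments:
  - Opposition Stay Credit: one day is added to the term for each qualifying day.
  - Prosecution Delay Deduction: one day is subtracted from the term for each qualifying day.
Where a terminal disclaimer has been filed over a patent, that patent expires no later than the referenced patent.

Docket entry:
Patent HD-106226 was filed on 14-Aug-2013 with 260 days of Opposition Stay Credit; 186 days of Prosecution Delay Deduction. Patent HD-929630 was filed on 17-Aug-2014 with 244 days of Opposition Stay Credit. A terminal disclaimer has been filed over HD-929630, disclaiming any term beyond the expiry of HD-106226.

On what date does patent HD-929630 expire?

Natural term of HD-929630:
  Base: filing + 25 years → 17 August 2039.
  Opposition Stay Credit: +244 days → 17 April 2040.
Expiry of referenced patent HD-106226:
  Base: filing + 25 years → 14 August 2038.
  Opposition Stay Credit: +260 days → 1 May 2039.
  Prosecution Delay Deduction: −186 days → 27 October 2038.
Terminal disclaimer: HD-929630 expires on the earlier of 17 April 2040 and 27 October 2038.

October 27, 2038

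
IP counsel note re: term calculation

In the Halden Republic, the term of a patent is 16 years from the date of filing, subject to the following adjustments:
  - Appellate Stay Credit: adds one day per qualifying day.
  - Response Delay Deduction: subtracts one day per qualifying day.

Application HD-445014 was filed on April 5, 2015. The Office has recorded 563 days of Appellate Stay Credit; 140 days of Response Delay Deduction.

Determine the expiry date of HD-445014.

2032-06-01

Base term: filing date + 16 years → 5 April 2031.
Appellate Stay Credit: +563 days → 19 October 2032.
Response Delay Deduction: −140 days → 1 June 2032.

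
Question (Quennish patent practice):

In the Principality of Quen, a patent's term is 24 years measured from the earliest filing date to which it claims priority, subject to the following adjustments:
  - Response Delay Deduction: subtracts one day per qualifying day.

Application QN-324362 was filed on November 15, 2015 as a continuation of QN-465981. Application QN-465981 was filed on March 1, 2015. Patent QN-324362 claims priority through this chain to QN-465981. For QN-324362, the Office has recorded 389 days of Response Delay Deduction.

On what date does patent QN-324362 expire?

2038-02-05

Earliest priority filing: 1 March 2015.
Base term: 1 March 2015 + 24 years → 1 March 2039.
Response Delay Deduction: −389 days → 5 February 2038.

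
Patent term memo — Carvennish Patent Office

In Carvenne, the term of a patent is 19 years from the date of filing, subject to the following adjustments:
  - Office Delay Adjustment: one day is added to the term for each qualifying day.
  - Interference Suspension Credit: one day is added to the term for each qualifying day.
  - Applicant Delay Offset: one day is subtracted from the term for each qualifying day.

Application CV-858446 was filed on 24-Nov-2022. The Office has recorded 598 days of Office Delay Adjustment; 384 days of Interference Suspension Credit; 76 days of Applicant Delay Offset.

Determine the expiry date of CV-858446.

Base term: filing date + 19 years → 24 November 2041.
Office Delay Adjustment: +598 days → 15 July 2043.
Interference Suspension Credit: +384 days → 2 August 2044.
Applicant Delay Offset: −76 days → 18 May 2044.

May 18, 2044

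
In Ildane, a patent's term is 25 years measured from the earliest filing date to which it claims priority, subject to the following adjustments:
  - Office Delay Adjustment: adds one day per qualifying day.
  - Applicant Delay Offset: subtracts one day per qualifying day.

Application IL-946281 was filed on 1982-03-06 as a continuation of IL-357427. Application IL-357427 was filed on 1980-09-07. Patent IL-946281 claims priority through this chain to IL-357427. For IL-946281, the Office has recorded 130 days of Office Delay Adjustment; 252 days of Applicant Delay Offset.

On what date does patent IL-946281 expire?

May 8, 2005

Earliest priority filing: 7 September 1980.
Base term: 7 September 1980 + 25 years → 7 September 2005.
Office Delay Adjustment: +130 days → 15 January 2006.
Applicant Delay Offset: −252 days → 8 May 2005.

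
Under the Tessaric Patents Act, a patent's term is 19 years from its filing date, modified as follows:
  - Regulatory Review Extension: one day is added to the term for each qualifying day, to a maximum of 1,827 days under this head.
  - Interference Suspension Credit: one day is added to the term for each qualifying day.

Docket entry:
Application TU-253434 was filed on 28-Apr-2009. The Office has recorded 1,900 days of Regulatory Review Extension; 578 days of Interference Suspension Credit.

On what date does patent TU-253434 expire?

Base term: filing date + 19 years → 28 April 2028.
Regulatory Review Extension: 1900 days claimed exceeds the 1827-day cap, so +1827 days → 29 April 2033.
Interference Suspension Credit: +578 days → 28 November 2034.

2034-11-28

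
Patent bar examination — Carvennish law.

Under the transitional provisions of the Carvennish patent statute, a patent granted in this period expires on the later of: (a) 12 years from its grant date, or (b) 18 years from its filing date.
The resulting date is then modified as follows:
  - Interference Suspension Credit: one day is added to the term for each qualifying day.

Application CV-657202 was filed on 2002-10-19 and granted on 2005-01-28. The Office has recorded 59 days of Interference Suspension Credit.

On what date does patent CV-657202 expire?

December 17, 2020

(a) grant + 12 years → 28 January 2017.
(b) filing + 18 years → 19 October 2020.
Later of the two: 19 October 2020.
Interference Suspension Credit: +59 days → 17 December 2020.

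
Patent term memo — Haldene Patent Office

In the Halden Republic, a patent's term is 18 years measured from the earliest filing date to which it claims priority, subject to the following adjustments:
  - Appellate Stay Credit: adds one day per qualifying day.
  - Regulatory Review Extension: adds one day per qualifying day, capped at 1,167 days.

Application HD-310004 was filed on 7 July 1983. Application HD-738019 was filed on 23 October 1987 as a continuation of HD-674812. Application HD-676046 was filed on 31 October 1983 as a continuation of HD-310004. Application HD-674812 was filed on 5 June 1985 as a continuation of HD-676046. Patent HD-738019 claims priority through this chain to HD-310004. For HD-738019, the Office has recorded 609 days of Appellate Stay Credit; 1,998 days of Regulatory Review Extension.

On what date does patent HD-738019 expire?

Earliest priority filing: 7 July 1983.
Base term: 7 July 1983 + 18 years → 7 July 2001.
Appellate Stay Credit: +609 days → 8 March 2003.
Regulatory Review Extension: 1998 days claimed exceeds the 1167-day cap, so +1167 days → 18 May 2006.

May 18, 2006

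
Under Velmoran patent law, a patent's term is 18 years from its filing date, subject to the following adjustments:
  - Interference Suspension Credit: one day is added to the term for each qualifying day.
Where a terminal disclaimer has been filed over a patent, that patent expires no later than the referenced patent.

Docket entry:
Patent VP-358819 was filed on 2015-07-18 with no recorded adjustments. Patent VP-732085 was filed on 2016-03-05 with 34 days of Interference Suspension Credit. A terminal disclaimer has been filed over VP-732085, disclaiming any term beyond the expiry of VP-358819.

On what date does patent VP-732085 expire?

July 18, 2033

Natural term of VP-732085:
  Base: filing + 18 years → 5 March 2034.
  Interference Suspension Credit: +34 days → 8 April 2034.
Expiry of referenced patent VP-358819:
  Base: filing + 18 years → 18 July 2033.
Terminal disclaimer: VP-732085 expires on the earlier of 8 April 2034 and 18 July 2033.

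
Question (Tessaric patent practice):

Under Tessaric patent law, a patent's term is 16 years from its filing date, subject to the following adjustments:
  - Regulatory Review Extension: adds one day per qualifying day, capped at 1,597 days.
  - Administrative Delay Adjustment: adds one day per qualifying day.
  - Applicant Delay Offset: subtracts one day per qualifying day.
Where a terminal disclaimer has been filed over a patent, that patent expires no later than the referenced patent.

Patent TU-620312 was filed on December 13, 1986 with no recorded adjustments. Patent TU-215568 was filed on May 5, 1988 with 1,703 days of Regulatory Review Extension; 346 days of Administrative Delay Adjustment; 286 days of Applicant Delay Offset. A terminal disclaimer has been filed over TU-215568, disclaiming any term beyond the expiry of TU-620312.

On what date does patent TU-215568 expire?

Natural term of TU-215568:
  Base: filing + 16 years → 5 May 2004.
  Regulatory Review Extension: 1703 days claimed exceeds the 1597-day cap, so +1597 days → 18 September 2008.
  Administrative Delay Adjustment: +346 days → 30 August 2009.
  Applicant Delay Offset: −286 days → 17 November 2008.
Expiry of referenced patent TU-620312:
  Base: filing + 16 years → 13 December 2002.
Terminal disclaimer: TU-215568 expires on the earlier of 17 November 2008 and 13 December 2002.

2002-12-13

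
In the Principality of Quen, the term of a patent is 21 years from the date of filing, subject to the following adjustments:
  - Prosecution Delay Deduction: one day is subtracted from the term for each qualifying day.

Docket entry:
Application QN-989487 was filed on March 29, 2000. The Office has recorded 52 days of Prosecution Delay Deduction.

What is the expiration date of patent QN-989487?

Base term: filing date + 21 years → 29 March 2021.
Prosecution Delay Deduction: −52 days → 5 February 2021.

2021-02-05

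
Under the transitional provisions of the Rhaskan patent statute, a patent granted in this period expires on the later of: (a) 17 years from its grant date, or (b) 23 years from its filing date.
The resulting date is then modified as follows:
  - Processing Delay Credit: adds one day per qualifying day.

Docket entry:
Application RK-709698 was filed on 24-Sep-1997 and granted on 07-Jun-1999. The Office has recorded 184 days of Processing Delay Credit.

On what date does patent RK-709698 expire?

(a) grant + 17 years → 7 June 2016.
(b) filing + 23 years → 24 September 2020.
Later of the two: 24 September 2020.
Processing Delay Credit: +184 days → 27 March 2021.

March 27, 2021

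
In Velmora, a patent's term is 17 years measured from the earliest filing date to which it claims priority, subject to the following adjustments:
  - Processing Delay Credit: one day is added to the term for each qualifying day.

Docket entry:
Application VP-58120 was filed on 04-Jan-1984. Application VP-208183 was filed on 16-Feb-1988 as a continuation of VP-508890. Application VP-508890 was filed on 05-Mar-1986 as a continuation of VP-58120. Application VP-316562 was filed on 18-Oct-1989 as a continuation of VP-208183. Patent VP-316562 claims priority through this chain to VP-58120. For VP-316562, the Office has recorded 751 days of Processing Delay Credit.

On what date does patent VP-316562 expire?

January 25, 2003

Earliest priority filing: 4 January 1984.
Base term: 4 January 1984 + 17 years → 4 January 2001.
Processing Delay Credit: +751 days → 25 January 2003.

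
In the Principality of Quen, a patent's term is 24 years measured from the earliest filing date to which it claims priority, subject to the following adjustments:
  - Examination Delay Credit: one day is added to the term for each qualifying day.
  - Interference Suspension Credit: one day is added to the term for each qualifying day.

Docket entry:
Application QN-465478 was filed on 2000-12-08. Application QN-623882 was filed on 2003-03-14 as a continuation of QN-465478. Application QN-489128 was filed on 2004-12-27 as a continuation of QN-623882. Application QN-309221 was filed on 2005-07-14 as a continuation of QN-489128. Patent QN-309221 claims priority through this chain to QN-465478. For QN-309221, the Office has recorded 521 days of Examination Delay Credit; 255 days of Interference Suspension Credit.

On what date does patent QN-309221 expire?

Earliest priority filing: 8 December 2000.
Base term: 8 December 2000 + 24 years → 8 December 2024.
Examination Delay Credit: +521 days → 13 May 2026.
Interference Suspension Credit: +255 days → 23 January 2027.

2027-01-23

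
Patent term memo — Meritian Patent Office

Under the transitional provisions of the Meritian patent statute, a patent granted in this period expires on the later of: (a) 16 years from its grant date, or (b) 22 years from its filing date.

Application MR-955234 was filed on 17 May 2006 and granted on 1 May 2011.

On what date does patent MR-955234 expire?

2028-05-17

(a) grant + 16 years → 1 May 2027.
(b) filing + 22 years → 17 May 2028.
Later of the two: 17 May 2028.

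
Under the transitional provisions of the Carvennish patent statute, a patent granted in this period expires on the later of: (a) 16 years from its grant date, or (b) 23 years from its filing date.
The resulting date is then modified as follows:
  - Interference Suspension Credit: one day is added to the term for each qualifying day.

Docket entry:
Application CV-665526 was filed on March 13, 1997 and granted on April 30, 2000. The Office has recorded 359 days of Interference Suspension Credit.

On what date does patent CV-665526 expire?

March 7, 2021

(a) grant + 16 years → 30 April 2016.
(b) filing + 23 years → 13 March 2020.
Later of the two: 13 March 2020.
Interference Suspension Credit: +359 days → 7 March 2021.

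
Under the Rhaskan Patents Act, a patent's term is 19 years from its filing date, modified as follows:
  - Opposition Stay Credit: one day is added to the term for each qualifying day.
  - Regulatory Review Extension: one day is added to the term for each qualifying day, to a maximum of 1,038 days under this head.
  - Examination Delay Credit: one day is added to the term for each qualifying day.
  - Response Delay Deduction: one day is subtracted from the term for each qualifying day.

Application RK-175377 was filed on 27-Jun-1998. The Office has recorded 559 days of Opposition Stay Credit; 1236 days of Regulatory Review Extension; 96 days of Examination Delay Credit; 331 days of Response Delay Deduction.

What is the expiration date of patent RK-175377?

Base term: filing date + 19 years → 27 June 2017.
Opposition Stay Credit: +559 days → 7 January 2019.
Regulatory Review Extension: 1236 days claimed exceeds the 1038-day cap, so +1038 days → 10 November 2021.
Examination Delay Credit: +96 days → 14 February 2022.
Response Delay Deduction: −331 days → 20 March 2021.

2021-03-20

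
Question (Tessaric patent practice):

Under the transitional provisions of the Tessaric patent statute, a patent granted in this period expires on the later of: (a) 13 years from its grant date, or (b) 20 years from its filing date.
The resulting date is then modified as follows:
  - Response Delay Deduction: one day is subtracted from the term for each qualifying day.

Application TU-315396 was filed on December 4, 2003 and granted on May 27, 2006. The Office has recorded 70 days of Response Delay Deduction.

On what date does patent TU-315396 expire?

(a) grant + 13 years → 27 May 2019.
(b) filing + 20 years → 4 December 2023.
Later of the two: 4 December 2023.
Response Delay Deduction: −70 days → 25 September 2023.

2023-09-25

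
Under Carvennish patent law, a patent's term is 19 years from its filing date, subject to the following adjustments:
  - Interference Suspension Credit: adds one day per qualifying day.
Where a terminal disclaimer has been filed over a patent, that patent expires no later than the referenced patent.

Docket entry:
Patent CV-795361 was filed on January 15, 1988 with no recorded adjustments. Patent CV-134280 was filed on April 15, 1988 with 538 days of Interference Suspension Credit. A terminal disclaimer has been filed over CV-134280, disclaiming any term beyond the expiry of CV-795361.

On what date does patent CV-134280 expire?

January 15, 2007

Natural term of CV-134280:
  Base: filing + 19 years → 15 April 2007.
  Interference Suspension Credit: +538 days → 4 October 2008.
Expiry of referenced patent CV-795361:
  Base: filing + 19 years → 15 January 2007.
Terminal disclaimer: CV-134280 expires on the earlier of 4 October 2008 and 15 January 2007.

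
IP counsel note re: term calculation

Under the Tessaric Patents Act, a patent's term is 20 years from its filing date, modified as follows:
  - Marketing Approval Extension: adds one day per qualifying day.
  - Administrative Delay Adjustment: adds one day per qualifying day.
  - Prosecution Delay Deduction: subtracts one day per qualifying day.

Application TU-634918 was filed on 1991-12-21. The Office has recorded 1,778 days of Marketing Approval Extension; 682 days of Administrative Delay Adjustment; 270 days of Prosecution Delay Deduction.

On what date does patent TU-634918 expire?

Base term: filing date + 20 years → 21 December 2011.
Marketing Approval Extension: +1778 days → 2 November 2016.
Administrative Delay Adjustment: +682 days → 15 September 2018.
Prosecution Delay Deduction: −270 days → 19 December 2017.

December 19, 2017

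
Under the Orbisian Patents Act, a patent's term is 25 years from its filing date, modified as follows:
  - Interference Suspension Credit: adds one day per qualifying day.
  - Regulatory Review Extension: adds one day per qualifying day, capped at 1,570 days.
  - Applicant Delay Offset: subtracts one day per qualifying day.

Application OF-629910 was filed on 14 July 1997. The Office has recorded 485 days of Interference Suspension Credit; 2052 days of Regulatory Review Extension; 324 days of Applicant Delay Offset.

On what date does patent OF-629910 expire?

April 10, 2027

Base term: filing date + 25 years → 14 July 2022.
Interference Suspension Credit: +485 days → 11 November 2023.
Regulatory Review Extension: 2052 days claimed exceeds the 1570-day cap, so +1570 days → 28 February 2028.
Applicant Delay Offset: −324 days → 10 April 2027.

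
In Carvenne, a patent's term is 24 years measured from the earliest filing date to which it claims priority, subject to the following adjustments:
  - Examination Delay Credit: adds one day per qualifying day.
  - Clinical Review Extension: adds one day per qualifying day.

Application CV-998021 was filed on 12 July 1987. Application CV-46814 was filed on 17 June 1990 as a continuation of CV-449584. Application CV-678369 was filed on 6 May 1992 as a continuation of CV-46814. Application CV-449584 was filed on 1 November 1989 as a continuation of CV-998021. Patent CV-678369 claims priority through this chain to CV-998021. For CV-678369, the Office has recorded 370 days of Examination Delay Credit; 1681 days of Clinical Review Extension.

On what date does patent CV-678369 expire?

2017-02-21

Earliest priority filing: 12 July 1987.
Base term: 12 July 1987 + 24 years → 12 July 2011.
Examination Delay Credit: +370 days → 16 July 2012.
Clinical Review Extension: +1681 days → 21 February 2017.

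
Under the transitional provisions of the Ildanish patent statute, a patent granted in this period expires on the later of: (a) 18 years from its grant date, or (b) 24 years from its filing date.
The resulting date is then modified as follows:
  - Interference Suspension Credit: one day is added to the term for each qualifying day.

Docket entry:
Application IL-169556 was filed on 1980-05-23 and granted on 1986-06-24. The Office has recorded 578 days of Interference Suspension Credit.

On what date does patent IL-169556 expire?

(a) grant + 18 years → 24 June 2004.
(b) filing + 24 years → 23 May 2004.
Later of the two: 24 June 2004.
Interference Suspension Credit: +578 days → 23 January 2006.

2006-01-23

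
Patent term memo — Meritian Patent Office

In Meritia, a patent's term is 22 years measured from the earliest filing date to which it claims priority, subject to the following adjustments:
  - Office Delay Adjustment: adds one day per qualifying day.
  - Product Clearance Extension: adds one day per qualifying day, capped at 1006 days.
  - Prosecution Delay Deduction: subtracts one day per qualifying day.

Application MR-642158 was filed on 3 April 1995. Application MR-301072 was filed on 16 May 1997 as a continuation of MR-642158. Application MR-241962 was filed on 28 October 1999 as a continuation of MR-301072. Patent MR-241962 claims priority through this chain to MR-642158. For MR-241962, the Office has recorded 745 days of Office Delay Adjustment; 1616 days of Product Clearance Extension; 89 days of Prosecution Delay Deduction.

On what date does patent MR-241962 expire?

2021-10-21

Earliest priority filing: 3 April 1995.
Base term: 3 April 1995 + 22 years → 3 April 2017.
Office Delay Adjustment: +745 days → 18 April 2019.
Product Clearance Extension: 1616 days claimed exceeds the 1006-day cap, so +1006 days → 18 January 2022.
Prosecution Delay Deduction: −89 days → 21 October 2021.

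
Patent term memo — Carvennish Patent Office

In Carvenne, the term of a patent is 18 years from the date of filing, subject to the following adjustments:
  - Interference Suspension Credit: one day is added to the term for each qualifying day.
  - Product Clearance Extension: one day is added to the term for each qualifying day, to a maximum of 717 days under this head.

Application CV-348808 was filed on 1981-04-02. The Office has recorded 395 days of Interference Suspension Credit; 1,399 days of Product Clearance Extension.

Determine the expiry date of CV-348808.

Base term: filing date + 18 years → 2 April 1999.
Interference Suspension Credit: +395 days → 1 May 2000.
Product Clearance Extension: 1399 days claimed exceeds the 717-day cap, so +717 days → 18 April 2002.

2002-04-18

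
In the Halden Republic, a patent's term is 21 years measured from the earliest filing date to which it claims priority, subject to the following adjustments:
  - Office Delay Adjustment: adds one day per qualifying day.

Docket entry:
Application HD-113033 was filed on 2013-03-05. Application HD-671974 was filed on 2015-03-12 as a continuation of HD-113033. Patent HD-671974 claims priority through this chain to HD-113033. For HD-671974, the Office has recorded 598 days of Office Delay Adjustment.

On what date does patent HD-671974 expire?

Earliest priority filing: 5 March 2013.
Base term: 5 March 2013 + 21 years → 5 March 2034.
Office Delay Adjustment: +598 days → 24 October 2035.

2035-10-24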